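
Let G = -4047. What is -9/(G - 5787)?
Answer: 3/3278 ≈ 0.00091519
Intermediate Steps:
-9/(G - 5787) = -9/(-4047 - 5787) = -9/(-9834) = -9*(-1/9834) = 3/3278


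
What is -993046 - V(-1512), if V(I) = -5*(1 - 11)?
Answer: -993096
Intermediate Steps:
V(I) = 50 (V(I) = -5*(-10) = 50)
-993046 - V(-1512) = -993046 - 1*50 = -993046 - 50 = -993096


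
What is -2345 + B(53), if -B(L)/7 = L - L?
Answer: -2345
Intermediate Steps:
B(L) = 0 (B(L) = -7*(L - L) = -7*0 = 0)
-2345 + B(53) = -2345 + 0 = -2345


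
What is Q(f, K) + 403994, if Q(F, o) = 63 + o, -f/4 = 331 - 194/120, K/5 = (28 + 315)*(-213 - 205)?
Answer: -312813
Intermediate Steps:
K = -716870 (K = 5*((28 + 315)*(-213 - 205)) = 5*(343*(-418)) = 5*(-143374) = -716870)
f = -19763/15 (f = -4*(331 - 194/120) = -4*(331 - 194*1/120) = -4*(331 - 97/60) = -4*19763/60 = -19763/15 ≈ -1317.5)
Q(f, K) + 403994 = (63 - 716870) + 403994 = -716807 + 403994 = -312813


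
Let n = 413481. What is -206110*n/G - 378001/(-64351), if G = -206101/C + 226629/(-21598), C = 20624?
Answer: 1221423757795246007217107/293613210322397 ≈ 4.1600e+9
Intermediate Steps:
G = -4562682947/222718576 (G = -206101/20624 + 226629/(-21598) = -206101*1/20624 + 226629*(-1/21598) = -206101/20624 - 226629/21598 = -4562682947/222718576 ≈ -20.486)
-206110*n/G - 378001/(-64351) = -206110/((-4562682947/222718576/413481)) - 378001/(-64351) = -206110/((-4562682947/222718576*1/413481)) - 378001*(-1/64351) = -206110/(-4562682947/92089899523056) + 378001/64351 = -206110*(-92089899523056/4562682947) + 378001/64351 = 18980649190697072160/4562682947 + 378001/64351 = 1221423757795246007217107/293613210322397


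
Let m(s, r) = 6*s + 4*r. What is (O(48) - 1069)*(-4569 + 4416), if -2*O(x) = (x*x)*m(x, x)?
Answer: 84766437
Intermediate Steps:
m(s, r) = 4*r + 6*s
O(x) = -5*x³ (O(x) = -x*x*(4*x + 6*x)/2 = -x²*10*x/2 = -5*x³)
(O(48) - 1069)*(-4569 + 4416) = (-5*48³ - 1069)*(-4569 + 4416) = (-5*110592 - 1069)*(-153) = (-552960 - 1069)*(-153) = -554029*(-153) = 84766437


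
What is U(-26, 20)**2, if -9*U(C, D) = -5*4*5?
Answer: 10000/81 ≈ 123.46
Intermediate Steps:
U(C, D) = 100/9 (U(C, D) = -(-5*4)*5/9 = -(-20)*5/9 = -1/9*(-100) = 100/9)
U(-26, 20)**2 = (100/9)**2 = 10000/81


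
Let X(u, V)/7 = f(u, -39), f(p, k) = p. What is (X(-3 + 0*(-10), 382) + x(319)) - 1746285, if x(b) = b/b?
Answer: -1746305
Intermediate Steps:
X(u, V) = 7*u
x(b) = 1
(X(-3 + 0*(-10), 382) + x(319)) - 1746285 = (7*(-3 + 0*(-10)) + 1) - 1746285 = (7*(-3 + 0) + 1) - 1746285 = (7*(-3) + 1) - 1746285 = (-21 + 1) - 1746285 = -20 - 1746285 = -1746305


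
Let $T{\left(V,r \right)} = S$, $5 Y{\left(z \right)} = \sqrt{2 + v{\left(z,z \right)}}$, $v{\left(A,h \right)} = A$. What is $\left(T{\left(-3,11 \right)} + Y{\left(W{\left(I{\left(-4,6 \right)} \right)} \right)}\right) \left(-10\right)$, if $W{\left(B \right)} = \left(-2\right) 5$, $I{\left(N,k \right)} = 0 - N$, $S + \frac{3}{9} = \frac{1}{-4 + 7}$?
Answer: $- 4 i \sqrt{2} \approx - 5.6569 i$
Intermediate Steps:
$S = 0$ ($S = - \frac{1}{3} + \frac{1}{-4 + 7} = - \frac{1}{3} + \frac{1}{3} = 0$)
$I{\left(N,k \right)} = - N$
$W{\left(B \right)} = -10$
$Y{\left(z \right)} = \frac{\sqrt{2 + z}}{5}$
$T{\left(V,r \right)} = 0$
$\left(T{\left(-3,11 \right)} + Y{\left(W{\left(I{\left(-4,6 \right)} \right)} \right)}\right) \left(-10\right) = \left(0 + \frac{\sqrt{2 - 10}}{5}\right) \left(-10\right) = \left(0 + \frac{\sqrt{-8}}{5}\right) \left(-10\right) = \left(0 + \frac{2 i \sqrt{2}}{5}\right) \left(-10\right) = \frac{2 i \sqrt{2}}{5} \left(-10\right) = - 4 i \sqrt{2}$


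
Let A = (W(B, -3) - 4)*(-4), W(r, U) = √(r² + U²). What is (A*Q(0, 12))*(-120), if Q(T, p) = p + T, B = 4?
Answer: 5760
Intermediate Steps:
Q(T, p) = T + p
W(r, U) = √(U² + r²)
A = -4 (A = (√((-3)² + 4²) - 4)*(-4) = (√(9 + 16) - 4)*(-4) = (√25 - 4)*(-4) = (5 - 4)*(-4) = 1*(-4) = -4)
(A*Q(0, 12))*(-120) = -4*(0 + 12)*(-120) = -4*12*(-120) = -48*(-120) = 5760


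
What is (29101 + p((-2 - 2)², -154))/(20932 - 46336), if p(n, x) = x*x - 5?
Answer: -4401/2117 ≈ -2.0789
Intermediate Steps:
p(n, x) = -5 + x² (p(n, x) = x² - 5 = -5 + x²)
(29101 + p((-2 - 2)², -154))/(20932 - 46336) = (29101 + (-5 + (-154)²))/(20932 - 46336) = (29101 + (-5 + 23716))/(-25404) = (29101 + 23711)*(-1/25404) = 52812*(-1/25404) = -4401/2117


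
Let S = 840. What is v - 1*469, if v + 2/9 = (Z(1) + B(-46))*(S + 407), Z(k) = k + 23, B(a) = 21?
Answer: 500812/9 ≈ 55646.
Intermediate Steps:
Z(k) = 23 + k
v = 505033/9 (v = -2/9 + ((23 + 1) + 21)*(840 + 407) = -2/9 + (24 + 21)*1247 = -2/9 + 45*1247 = -2/9 + 56115 = 505033/9 ≈ 56115.)
v - 1*469 = 505033/9 - 1*469 = 505033/9 - 469 = 500812/9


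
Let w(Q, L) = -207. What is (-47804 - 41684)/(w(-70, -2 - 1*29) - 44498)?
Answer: 89488/44705 ≈ 2.0017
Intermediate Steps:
(-47804 - 41684)/(w(-70, -2 - 1*29) - 44498) = (-47804 - 41684)/(-207 - 44498) = -89488/(-44705) = -89488*(-1/44705) = 89488/44705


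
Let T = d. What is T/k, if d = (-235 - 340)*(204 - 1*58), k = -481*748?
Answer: 41975/179894 ≈ 0.23333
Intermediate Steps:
k = -359788
d = -83950 (d = -575*(204 - 58) = -575*146 = -83950)
T = -83950
T/k = -83950/(-359788) = -83950*(-1/359788) = 41975/179894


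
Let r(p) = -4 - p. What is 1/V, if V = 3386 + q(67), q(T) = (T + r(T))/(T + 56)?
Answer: 123/416474 ≈ 0.00029534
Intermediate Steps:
q(T) = -4/(56 + T) (q(T) = (T + (-4 - T))/(T + 56) = -4/(56 + T))
V = 416474/123 (V = 3386 - 4/(56 + 67) = 3386 - 4/123 = 416474/123 ≈ 3386.0)
1/V = 1/(416474/123) = 123/416474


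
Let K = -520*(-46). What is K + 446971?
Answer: 470891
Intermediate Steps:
K = 23920
K + 446971 = 23920 + 446971 = 470891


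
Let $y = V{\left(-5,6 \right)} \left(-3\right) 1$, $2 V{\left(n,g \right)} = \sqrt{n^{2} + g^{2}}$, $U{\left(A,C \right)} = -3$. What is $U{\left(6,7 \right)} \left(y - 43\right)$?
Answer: $129 + \frac{9 \sqrt{61}}{2} \approx 164.15$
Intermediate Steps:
$V{\left(n,g \right)} = \frac{\sqrt{g^{2} + n^{2}}}{2}$ ($V{\left(n,g \right)} = \frac{\sqrt{n^{2} + g^{2}}}{2} = \frac{\sqrt{g^{2} + n^{2}}}{2}$)
$y = - \frac{3 \sqrt{61}}{2}$ ($y = \frac{\sqrt{6^{2} + \left(-5\right)^{2}}}{2} \left(-3\right) 1 = \frac{\sqrt{36 + 25}}{2} \left(-3\right) 1 = \frac{\sqrt{61}}{2} \left(-3\right) 1 = - \frac{3 \sqrt{61}}{2} \cdot 1 = - \frac{3 \sqrt{61}}{2} \approx -11.715$)
$U{\left(6,7 \right)} \left(y - 43\right) = - 3 \left(- \frac{3 \sqrt{61}}{2} - 43\right) = - 3 \left(-43 - \frac{3 \sqrt{61}}{2}\right) = 129 + \frac{9 \sqrt{61}}{2}$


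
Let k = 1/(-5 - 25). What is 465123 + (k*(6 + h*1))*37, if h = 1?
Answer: 13953431/30 ≈ 4.6511e+5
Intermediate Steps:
k = -1/30 (k = 1/(-30) = -1/30 ≈ -0.033333)
465123 + (k*(6 + h*1))*37 = 465123 - (6 + 1*1)/30*37 = 465123 - (6 + 1)/30*37 = 465123 - 1/30*7*37 = 465123 - 7/30*37 = 465123 - 259/30 = 13953431/30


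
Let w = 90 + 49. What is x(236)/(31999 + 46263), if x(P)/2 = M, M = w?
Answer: 139/39131 ≈ 0.0035522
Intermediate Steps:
w = 139
M = 139
x(P) = 278 (x(P) = 2*139 = 278)
x(236)/(31999 + 46263) = 278/(31999 + 46263) = 278/78262 = 278*(1/78262) = 139/39131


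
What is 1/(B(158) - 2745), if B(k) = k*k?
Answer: 1/22219 ≈ 4.5007e-5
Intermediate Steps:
B(k) = k²
1/(B(158) - 2745) = 1/(158² - 2745) = 1/(24964 - 2745) = 1/22219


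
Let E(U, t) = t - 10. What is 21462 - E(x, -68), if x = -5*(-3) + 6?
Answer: 21540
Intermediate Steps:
x = 21 (x = 15 + 6 = 21)
E(U, t) = -10 + t
21462 - E(x, -68) = 21462 - (-10 - 68) = 21462 - 1*(-78) = 21462 + 78 = 21540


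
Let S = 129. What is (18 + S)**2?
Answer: 21609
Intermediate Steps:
(18 + S)**2 = (18 + 129)**2 = 147**2 = 21609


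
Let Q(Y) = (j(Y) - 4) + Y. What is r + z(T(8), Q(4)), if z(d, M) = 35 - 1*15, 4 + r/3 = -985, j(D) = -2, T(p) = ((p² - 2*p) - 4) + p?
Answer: -2947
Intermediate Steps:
T(p) = -4 + p² - p (T(p) = (-4 + p² - 2*p) + p = -4 + p² - p)
Q(Y) = -6 + Y (Q(Y) = (-2 - 4) + Y = -6 + Y)
r = -2967 (r = -12 + 3*(-985) = -12 - 2955 = -2967)
z(d, M) = 20 (z(d, M) = 35 - 15 = 20)
r + z(T(8), Q(4)) = -2967 + 20 = -2947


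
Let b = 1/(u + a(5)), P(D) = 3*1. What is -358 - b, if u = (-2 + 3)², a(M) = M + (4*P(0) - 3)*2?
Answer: -8593/24 ≈ -358.04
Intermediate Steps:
P(D) = 3
a(M) = 18 + M (a(M) = M + (4*3 - 3)*2 = M + (12 - 3)*2 = M + 9*2 = M + 18 = 18 + M)
u = 1 (u = 1² = 1)
b = 1/24 (b = 1/(1 + (18 + 5)) = 1/(1 + 23) = 1/24 ≈ 0.041667)
-358 - b = -358 - 1*1/24 = -358 - 1/24 = -8593/24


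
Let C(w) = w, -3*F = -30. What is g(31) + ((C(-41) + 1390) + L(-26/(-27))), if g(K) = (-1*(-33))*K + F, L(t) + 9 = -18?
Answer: 2355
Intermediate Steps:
F = 10 (F = -⅓*(-30) = 10)
L(t) = -27 (L(t) = -9 - 18 = -27)
g(K) = 10 + 33*K (g(K) = (-1*(-33))*K + 10 = 33*K + 10 = 10 + 33*K)
g(31) + ((C(-41) + 1390) + L(-26/(-27))) = (10 + 33*31) + ((-41 + 1390) - 27) = (10 + 1023) + (1349 - 27) = 1033 + 1322 = 2355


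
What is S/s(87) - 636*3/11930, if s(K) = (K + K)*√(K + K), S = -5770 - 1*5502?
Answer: -954/5965 - 2818*√174/7569 ≈ -5.0710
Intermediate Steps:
S = -11272 (S = -5770 - 5502 = -11272)
s(K) = 2*√2*K^(3/2) (s(K) = (2*K)*√(2*K) = (2*K)*(√2*√K) = 2*√2*K^(3/2))
S/s(87) - 636*3/11930 = -11272*√174/30276 - 636*3/11930 = -11272*√174/30276 - 1908*1/11930 = -11272*√174/30276 - 954/5965 = -2818*√174/7569 - 954/5965 = -954/5965 - 2818*√174/7569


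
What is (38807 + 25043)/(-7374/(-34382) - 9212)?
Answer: -219529070/31671961 ≈ -6.9313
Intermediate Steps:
(38807 + 25043)/(-7374/(-34382) - 9212) = 63850/(-7374*(-1/34382) - 9212) = 63850/(3687/17191 - 9212) = 63850/(-158359805/17191) = 63850*(-17191/158359805) = -219529070/31671961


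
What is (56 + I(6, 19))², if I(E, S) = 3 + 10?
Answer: 4761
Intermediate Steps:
I(E, S) = 13
(56 + I(6, 19))² = (56 + 13)² = 69² = 4761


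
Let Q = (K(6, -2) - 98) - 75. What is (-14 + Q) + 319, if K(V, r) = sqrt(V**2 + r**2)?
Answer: 132 + 2*sqrt(10) ≈ 138.32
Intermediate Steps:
Q = -173 + 2*sqrt(10) (Q = (sqrt(6**2 + (-2)**2) - 98) - 75 = (sqrt(36 + 4) - 98) - 75 = (sqrt(40) - 98) - 75 = (2*sqrt(10) - 98) - 75 = (-98 + 2*sqrt(10)) - 75 = -173 + 2*sqrt(10) ≈ -166.68)
(-14 + Q) + 319 = (-14 + (-173 + 2*sqrt(10))) + 319 = (-187 + 2*sqrt(10)) + 319 = 132 + 2*sqrt(10)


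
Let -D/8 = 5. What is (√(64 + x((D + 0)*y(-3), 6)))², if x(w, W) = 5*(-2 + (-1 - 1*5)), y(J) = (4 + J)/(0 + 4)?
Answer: 24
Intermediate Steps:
y(J) = 1 + J/4 (y(J) = (4 + J)/4 = (4 + J)*(¼) = 1 + J/4)
D = -40 (D = -8*5 = -40)
x(w, W) = -40 (x(w, W) = 5*(-2 + (-1 - 5)) = 5*(-2 - 6) = 5*(-8) = -40)
(√(64 + x((D + 0)*y(-3), 6)))² = (√(64 - 40))² = (√24)² = (2*√6)² = 24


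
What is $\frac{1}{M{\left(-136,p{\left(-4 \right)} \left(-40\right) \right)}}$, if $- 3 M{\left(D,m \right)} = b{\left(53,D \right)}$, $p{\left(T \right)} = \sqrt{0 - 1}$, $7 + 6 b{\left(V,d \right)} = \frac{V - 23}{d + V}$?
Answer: $\frac{1494}{611} \approx 2.4452$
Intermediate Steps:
$b{\left(V,d \right)} = - \frac{7}{6} + \frac{-23 + V}{6 \left(V + d\right)}$ ($b{\left(V,d \right)} = - \frac{7}{6} + \frac{\left(V - 23\right) \frac{1}{d + V}}{6} = - \frac{7}{6} + \frac{\left(-23 + V\right) \frac{1}{V + d}}{6} = - \frac{7}{6} + \frac{\frac{1}{V + d} \left(-23 + V\right)}{6} = - \frac{7}{6} + \frac{-23 + V}{6 \left(V + d\right)}$)
$p{\left(T \right)} = i$ ($p{\left(T \right)} = \sqrt{-1} = i$)
$M{\left(D,m \right)} = - \frac{- \frac{341}{6} - \frac{7 D}{6}}{3 \left(53 + D\right)}$ ($M{\left(D,m \right)} = - \frac{\frac{1}{53 + D} \left(- \frac{23}{6} - 53 - \frac{7 D}{6}\right)}{3} = - \frac{\frac{1}{53 + D} \left(- \frac{341}{6} - \frac{7 D}{6}\right)}{3} = - \frac{- \frac{341}{6} - \frac{7 D}{6}}{3 \left(53 + D\right)}$)
$\frac{1}{M{\left(-136,p{\left(-4 \right)} \left(-40\right) \right)}} = \frac{1}{\frac{1}{18} \frac{1}{53 - 136} \left(341 + 7 \left(-136\right)\right)} = \frac{1}{\frac{1}{18} \frac{1}{-83} \left(341 - 952\right)} = \frac{1}{\frac{1}{18} \left(- \frac{1}{83}\right) \left(-611\right)} = \frac{1}{\frac{611}{1494}} = \frac{1494}{611}$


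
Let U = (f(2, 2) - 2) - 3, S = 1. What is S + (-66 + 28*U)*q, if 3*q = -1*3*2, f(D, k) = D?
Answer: 301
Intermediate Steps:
U = -3 (U = (2 - 2) - 3 = 0 - 3 = -3)
q = -2 (q = (-1*3*2)/3 = (-3*2)/3 = (1/3)*(-6) = -2)
S + (-66 + 28*U)*q = 1 + (-66 + 28*(-3))*(-2) = 1 + (-66 - 84)*(-2) = 1 - 150*(-2) = 1 + 300 = 301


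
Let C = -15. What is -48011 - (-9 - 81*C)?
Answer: -49217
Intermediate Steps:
-48011 - (-9 - 81*C) = -48011 - (-9 - 81*(-15)) = -48011 - (-9 + 1215) = -48011 - 1*1206 = -48011 - 1206 = -49217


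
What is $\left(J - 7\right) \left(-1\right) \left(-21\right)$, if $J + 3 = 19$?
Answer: $189$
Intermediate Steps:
$J = 16$ ($J = -3 + 19 = 16$)
$\left(J - 7\right) \left(-1\right) \left(-21\right) = \left(16 - 7\right) \left(-1\right) \left(-21\right) = 9 \left(-1\right) \left(-21\right) = \left(-9\right) \left(-21\right) = 189$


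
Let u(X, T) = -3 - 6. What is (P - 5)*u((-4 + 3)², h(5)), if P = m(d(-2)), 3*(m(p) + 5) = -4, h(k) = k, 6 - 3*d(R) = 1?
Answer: 102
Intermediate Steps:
d(R) = 5/3 (d(R) = 2 - ⅓*1 = 2 - ⅓ = 5/3)
m(p) = -19/3 (m(p) = -5 + (⅓)*(-4) = -5 - 4/3 = -19/3)
u(X, T) = -9
P = -19/3 ≈ -6.3333
(P - 5)*u((-4 + 3)², h(5)) = (-19/3 - 5)*(-9) = -34/3*(-9) = 102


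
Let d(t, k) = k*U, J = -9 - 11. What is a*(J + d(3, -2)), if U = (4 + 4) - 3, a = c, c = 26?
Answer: -780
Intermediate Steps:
J = -20
a = 26
U = 5 (U = 8 - 3 = 5)
d(t, k) = 5*k (d(t, k) = k*5 = 5*k)
a*(J + d(3, -2)) = 26*(-20 + 5*(-2)) = 26*(-20 - 10) = 26*(-30) = -780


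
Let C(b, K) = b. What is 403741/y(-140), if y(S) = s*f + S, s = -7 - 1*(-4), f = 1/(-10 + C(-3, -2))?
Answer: -5248633/1817 ≈ -2888.6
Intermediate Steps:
f = -1/13 (f = 1/(-10 - 3) = 1/(-13) = -1/13 ≈ -0.076923)
s = -3 (s = -7 + 4 = -3)
y(S) = 3/13 + S (y(S) = -3*(-1/13) + S = 3/13 + S)
403741/y(-140) = 403741/(3/13 - 140) = 403741/(-1817/13) = 403741*(-13/1817) = -5248633/1817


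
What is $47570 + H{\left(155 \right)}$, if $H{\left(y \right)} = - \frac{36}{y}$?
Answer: $\frac{7373314}{155} \approx 47570.0$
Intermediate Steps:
$47570 + H{\left(155 \right)} = 47570 - \frac{36}{155} = \frac{7373314}{155}$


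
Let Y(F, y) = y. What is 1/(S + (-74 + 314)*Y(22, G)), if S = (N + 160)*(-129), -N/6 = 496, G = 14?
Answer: 1/366624 ≈ 2.7276e-6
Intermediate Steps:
N = -2976 (N = -6*496 = -2976)
S = 363264 (S = (-2976 + 160)*(-129) = -2816*(-129) = 363264)
1/(S + (-74 + 314)*Y(22, G)) = 1/(363264 + (-74 + 314)*14) = 1/(363264 + 240*14) = 1/(363264 + 3360) = 1/366624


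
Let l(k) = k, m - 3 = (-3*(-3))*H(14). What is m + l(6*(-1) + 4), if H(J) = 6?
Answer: 55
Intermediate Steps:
m = 57 (m = 3 - 3*(-3)*6 = 3 + 9*6 = 3 + 54 = 57)
m + l(6*(-1) + 4) = 57 + (6*(-1) + 4) = 57 + (-6 + 4) = 57 - 2 = 55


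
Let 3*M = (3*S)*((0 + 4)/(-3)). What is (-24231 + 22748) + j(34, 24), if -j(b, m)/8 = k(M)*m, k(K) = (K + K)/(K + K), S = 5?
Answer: -1675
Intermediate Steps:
M = -20/3 (M = ((3*5)*((0 + 4)/(-3)))/3 = (15*(4*(-⅓)))/3 = (15*(-4/3))/3 = (⅓)*(-20) = -20/3 ≈ -6.6667)
k(K) = 1 (k(K) = (2*K)/((2*K)) = (2*K)*(1/(2*K)) = 1)
j(b, m) = -8*m
(-24231 + 22748) + j(34, 24) = (-24231 + 22748) - 8*24 = -1483 - 192 = -1675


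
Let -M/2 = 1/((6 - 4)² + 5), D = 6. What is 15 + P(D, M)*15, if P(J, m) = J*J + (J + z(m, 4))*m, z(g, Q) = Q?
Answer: 1565/3 ≈ 521.67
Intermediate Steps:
M = -2/9 (M = -2/((6 - 4)² + 5) = -2/(2² + 5) = -2/(4 + 5) = -2/9 ≈ -0.22222)
P(J, m) = J² + m*(4 + J) (P(J, m) = J*J + (J + 4)*m = J² + (4 + J)*m = J² + m*(4 + J))
15 + P(D, M)*15 = 15 + (6² + 4*(-2/9) + 6*(-2/9))*15 = 15 + (36 - 8/9 - 4/3)*15 = 15 + (304/9)*15 = 15 + 1520/3 = 1565/3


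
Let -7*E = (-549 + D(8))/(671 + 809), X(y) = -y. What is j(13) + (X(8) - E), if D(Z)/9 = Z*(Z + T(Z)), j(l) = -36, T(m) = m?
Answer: -455237/10360 ≈ -43.942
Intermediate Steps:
D(Z) = 18*Z² (D(Z) = 9*(Z*(Z + Z)) = 9*(Z*(2*Z)) = 9*(2*Z²) = 18*Z²)
E = -603/10360 (E = -(-549 + 18*8²)/(7*(671 + 809)) = -(-549 + 18*64)/(7*1480) = -(-549 + 1152)/(7*1480) = -603/(7*1480) = -⅐*603/1480 = -603/10360 ≈ -0.058205)
j(13) + (X(8) - E) = -36 + (-1*8 - 1*(-603/10360)) = -36 + (-8 + 603/10360) = -36 - 82277/10360 = -455237/10360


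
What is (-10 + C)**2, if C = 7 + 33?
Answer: 900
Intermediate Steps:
C = 40
(-10 + C)**2 = (-10 + 40)**2 = 30**2 = 900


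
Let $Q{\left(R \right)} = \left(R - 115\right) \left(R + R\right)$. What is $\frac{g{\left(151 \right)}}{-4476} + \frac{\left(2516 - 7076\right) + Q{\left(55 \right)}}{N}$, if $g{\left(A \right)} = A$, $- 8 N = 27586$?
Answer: $\frac{197725897}{61737468} \approx 3.2027$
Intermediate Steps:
$N = - \frac{13793}{4}$ ($N = \left(- \frac{1}{8}\right) 27586 = - \frac{13793}{4} \approx -3448.3$)
$Q{\left(R \right)} = 2 R \left(-115 + R\right)$ ($Q{\left(R \right)} = \left(-115 + R\right) 2 R = 2 R \left(-115 + R\right)$)
$\frac{g{\left(151 \right)}}{-4476} + \frac{\left(2516 - 7076\right) + Q{\left(55 \right)}}{N} = \frac{151}{-4476} + \frac{\left(2516 - 7076\right) + 2 \cdot 55 \left(-115 + 55\right)}{- \frac{13793}{4}} = 151 \left(- \frac{1}{4476}\right) + \left(-4560 + 2 \cdot 55 \left(-60\right)\right) \left(- \frac{4}{13793}\right) = - \frac{151}{4476} + \left(-4560 - 6600\right) \left(- \frac{4}{13793}\right) = - \frac{151}{4476} - - \frac{44640}{13793} = - \frac{151}{4476} + \frac{44640}{13793} = \frac{197725897}{61737468}$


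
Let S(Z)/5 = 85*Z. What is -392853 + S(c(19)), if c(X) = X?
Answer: -384778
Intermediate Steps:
S(Z) = 425*Z (S(Z) = 5*(85*Z) = 425*Z)
-392853 + S(c(19)) = -392853 + 425*19 = -392853 + 8075 = -384778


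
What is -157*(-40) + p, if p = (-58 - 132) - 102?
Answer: 5988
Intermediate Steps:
p = -292 (p = -190 - 102 = -292)
-157*(-40) + p = -157*(-40) - 292 = 6280 - 292 = 5988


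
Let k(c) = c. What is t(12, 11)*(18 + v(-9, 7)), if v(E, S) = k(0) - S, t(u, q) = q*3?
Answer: 363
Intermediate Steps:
t(u, q) = 3*q
v(E, S) = -S (v(E, S) = 0 - S = -S)
t(12, 11)*(18 + v(-9, 7)) = (3*11)*(18 - 1*7) = 33*(18 - 7) = 33*11 = 363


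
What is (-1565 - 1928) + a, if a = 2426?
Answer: -1067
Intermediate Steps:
(-1565 - 1928) + a = (-1565 - 1928) + 2426 = -3493 + 2426 = -1067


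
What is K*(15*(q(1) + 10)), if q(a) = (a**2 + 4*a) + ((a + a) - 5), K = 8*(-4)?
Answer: -5760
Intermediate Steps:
K = -32
q(a) = -5 + a**2 + 6*a (q(a) = (a**2 + 4*a) + (2*a - 5) = (a**2 + 4*a) + (-5 + 2*a) = -5 + a**2 + 6*a)
K*(15*(q(1) + 10)) = -480*((-5 + 1**2 + 6*1) + 10) = -480*((-5 + 1 + 6) + 10) = -480*(2 + 10) = -480*12 = -32*180 = -5760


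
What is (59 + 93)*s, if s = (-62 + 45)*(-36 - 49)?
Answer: 219640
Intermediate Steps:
s = 1445 (s = -17*(-85) = 1445)
(59 + 93)*s = (59 + 93)*1445 = 152*1445 = 219640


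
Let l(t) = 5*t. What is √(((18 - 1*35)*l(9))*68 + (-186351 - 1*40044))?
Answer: 3*I*√30935 ≈ 527.65*I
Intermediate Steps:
√(((18 - 1*35)*l(9))*68 + (-186351 - 1*40044)) = √(((18 - 1*35)*(5*9))*68 + (-186351 - 1*40044)) = √(((18 - 35)*45)*68 + (-186351 - 40044)) = √(-17*45*68 - 226395) = √(-765*68 - 226395) = √(-52020 - 226395) = √(-278415) = 3*I*√30935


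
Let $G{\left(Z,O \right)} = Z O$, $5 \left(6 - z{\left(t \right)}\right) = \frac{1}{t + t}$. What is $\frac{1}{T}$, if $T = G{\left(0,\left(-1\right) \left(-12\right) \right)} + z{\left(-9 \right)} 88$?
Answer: $\frac{45}{23804} \approx 0.0018904$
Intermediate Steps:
$z{\left(t \right)} = 6 - \frac{1}{10 t}$ ($z{\left(t \right)} = 6 - \frac{1}{5 \left(t + t\right)} = 6 - \frac{1}{5 \cdot 2 t} = 6 - \frac{\frac{1}{2} \frac{1}{t}}{5} = 6 - \frac{1}{10 t}$)
$G{\left(Z,O \right)} = O Z$
$T = \frac{23804}{45}$ ($T = \left(-1\right) \left(-12\right) 0 + \left(6 - \frac{1}{10 \left(-9\right)}\right) 88 = 12 \cdot 0 + \left(6 - - \frac{1}{90}\right) 88 = 0 + \left(6 + \frac{1}{90}\right) 88 = 0 + \frac{541}{90} \cdot 88 = 0 + \frac{23804}{45} = \frac{23804}{45} \approx 528.98$)
$\frac{1}{T} = \frac{1}{\frac{23804}{45}} = \frac{45}{23804}$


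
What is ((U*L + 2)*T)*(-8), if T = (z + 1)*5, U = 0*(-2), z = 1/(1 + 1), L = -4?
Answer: -120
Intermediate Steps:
z = 1/2 ≈ 0.50000
U = 0
T = 15/2 (T = (1/2 + 1)*5 = (3/2)*5 = 15/2 ≈ 7.5000)
((U*L + 2)*T)*(-8) = ((0*(-4) + 2)*(15/2))*(-8) = ((0 + 2)*(15/2))*(-8) = (2*(15/2))*(-8) = 15*(-8) = -120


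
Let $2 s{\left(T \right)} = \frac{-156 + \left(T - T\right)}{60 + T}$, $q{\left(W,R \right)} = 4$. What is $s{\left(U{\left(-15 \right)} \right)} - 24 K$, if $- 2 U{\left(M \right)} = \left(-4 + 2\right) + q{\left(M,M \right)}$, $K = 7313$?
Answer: $- \frac{10355286}{59} \approx -1.7551 \cdot 10^{5}$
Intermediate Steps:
$U{\left(M \right)} = -1$ ($U{\left(M \right)} = - \frac{\left(-4 + 2\right) + 4}{2} = - \frac{-2 + 4}{2} = \left(- \frac{1}{2}\right) 2 = -1$)
$s{\left(T \right)} = - \frac{78}{60 + T}$ ($s{\left(T \right)} = \frac{\left(-156 + \left(T - T\right)\right) \frac{1}{60 + T}}{2} = \frac{\left(-156 + 0\right) \frac{1}{60 + T}}{2} = \frac{\left(-156\right) \frac{1}{60 + T}}{2} = - \frac{78}{60 + T}$)
$s{\left(U{\left(-15 \right)} \right)} - 24 K = - \frac{78}{60 - 1} - 175512 = - \frac{78}{59} - 175512 = - \frac{10355286}{59}$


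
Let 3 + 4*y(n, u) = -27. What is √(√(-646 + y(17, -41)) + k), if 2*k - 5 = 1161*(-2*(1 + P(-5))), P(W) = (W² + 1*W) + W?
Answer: √(-74294 + 2*I*√2614)/2 ≈ 0.093788 + 136.28*I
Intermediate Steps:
P(W) = W² + 2*W (P(W) = (W² + W) + W = (W + W²) + W = W² + 2*W)
y(n, u) = -15/2 (y(n, u) = -¾ + (¼)*(-27) = -¾ - 27/4 = -15/2)
k = -37147/2 (k = 5/2 + (1161*(-2*(1 - 5*(2 - 5))))/2 = 5/2 + (1161*(-2*(1 - 5*(-3))))/2 = 5/2 + (1161*(-2*(1 + 15)))/2 = 5/2 + (1161*(-2*16))/2 = 5/2 + (1161*(-32))/2 = 5/2 + (½)*(-37152) = 5/2 - 18576 = -37147/2 ≈ -18574.)
√(√(-646 + y(17, -41)) + k) = √(√(-646 - 15/2) - 37147/2) = √(√(-1307/2) - 37147/2) = √(I*√2614/2 - 37147/2) = √(-37147/2 + I*√2614/2)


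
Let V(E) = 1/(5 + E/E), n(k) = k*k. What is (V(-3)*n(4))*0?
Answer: 0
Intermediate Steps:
n(k) = k²
V(E) = ⅙ (V(E) = 1/(5 + 1) = 1/6 = ⅙)
(V(-3)*n(4))*0 = ((⅙)*4²)*0 = ((⅙)*16)*0 = (8/3)*0 = 0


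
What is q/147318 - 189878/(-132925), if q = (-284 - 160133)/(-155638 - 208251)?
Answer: 782991320311237/548135661952950 ≈ 1.4285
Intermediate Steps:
q = 160417/363889 (q = -160417/(-363889) = -160417*(-1/363889) = 160417/363889 ≈ 0.44084)
q/147318 - 189878/(-132925) = (160417/363889)/147318 - 189878/(-132925) = (160417/363889)*(1/147318) - 189878*(-1/132925) = 160417/53607399702 + 14606/10225 = 782991320311237/548135661952950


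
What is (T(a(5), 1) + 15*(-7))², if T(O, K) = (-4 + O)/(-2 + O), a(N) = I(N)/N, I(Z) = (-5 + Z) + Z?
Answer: 10404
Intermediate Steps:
I(Z) = -5 + 2*Z
a(N) = (-5 + 2*N)/N
T(O, K) = (-4 + O)/(-2 + O)
(T(a(5), 1) + 15*(-7))² = ((-4 + (2 - 5/5))/(-2 + (2 - 5/5)) + 15*(-7))² = ((-4 + (2 - 5*⅕))/(-2 + (2 - 5*⅕)) - 105)² = ((-4 + (2 - 1))/(-2 + (2 - 1)) - 105)² = ((-4 + 1)/(-2 + 1) - 105)² = (-3/(-1) - 105)² = (-1*(-3) - 105)² = (3 - 105)² = (-102)² = 10404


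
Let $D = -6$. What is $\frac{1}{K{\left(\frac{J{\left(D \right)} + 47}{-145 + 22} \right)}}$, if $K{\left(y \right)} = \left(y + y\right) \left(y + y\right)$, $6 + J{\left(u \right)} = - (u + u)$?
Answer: $\frac{15129}{11236} \approx 1.3465$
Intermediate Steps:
$J{\left(u \right)} = -6 - 2 u$ ($J{\left(u \right)} = -6 - \left(u + u\right) = -6 - 2 u$)
$K{\left(y \right)} = 4 y^{2}$ ($K{\left(y \right)} = 2 y 2 y = 4 y^{2}$)
$\frac{1}{K{\left(\frac{J{\left(D \right)} + 47}{-145 + 22} \right)}} = \frac{1}{4 \left(\frac{\left(-6 - -12\right) + 47}{-145 + 22}\right)^{2}} = \frac{1}{4 \left(\frac{\left(-6 + 12\right) + 47}{-123}\right)^{2}} = \frac{1}{4 \left(\left(6 + 47\right) \left(- \frac{1}{123}\right)\right)^{2}} = \frac{1}{4 \left(53 \left(- \frac{1}{123}\right)\right)^{2}} = \frac{1}{4 \left(- \frac{53}{123}\right)^{2}} = \frac{1}{4 \cdot \frac{2809}{15129}} = \frac{1}{\frac{11236}{15129}} = \frac{15129}{11236}$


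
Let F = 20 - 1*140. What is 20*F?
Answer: -2400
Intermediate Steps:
F = -120 (F = 20 - 140 = -120)
20*F = 20*(-120) = -2400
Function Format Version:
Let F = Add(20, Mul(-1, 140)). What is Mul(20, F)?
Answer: -2400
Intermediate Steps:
F = -120 (F = Add(20, -140) = -120)
Mul(20, F) = Mul(20, -120) = -2400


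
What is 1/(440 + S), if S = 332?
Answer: 1/772 ≈ 0.0012953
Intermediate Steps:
1/(440 + S) = 1/(440 + 332) = 1/772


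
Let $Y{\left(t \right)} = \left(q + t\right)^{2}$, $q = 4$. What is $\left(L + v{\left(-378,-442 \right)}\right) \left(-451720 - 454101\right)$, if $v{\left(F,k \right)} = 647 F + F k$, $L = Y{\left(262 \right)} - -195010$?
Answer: $-170544354596$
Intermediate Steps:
$Y{\left(t \right)} = \left(4 + t\right)^{2}$
$L = 265766$ ($L = \left(4 + 262\right)^{2} - -195010 = 266^{2} + 195010 = 70756 + 195010 = 265766$)
$\left(L + v{\left(-378,-442 \right)}\right) \left(-451720 - 454101\right) = \left(265766 - 378 \left(647 - 442\right)\right) \left(-451720 - 454101\right) = \left(265766 - 77490\right) \left(-905821\right) = 188276 \left(-905821\right) = -170544354596$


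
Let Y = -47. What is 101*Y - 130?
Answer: -4877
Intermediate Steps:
101*Y - 130 = 101*(-47) - 130 = -4747 - 130 = -4877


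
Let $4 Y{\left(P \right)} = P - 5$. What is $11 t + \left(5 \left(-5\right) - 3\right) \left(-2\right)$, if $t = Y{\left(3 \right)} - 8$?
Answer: $- \frac{75}{2} \approx -37.5$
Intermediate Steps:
$Y{\left(P \right)} = - \frac{5}{4} + \frac{P}{4}$ ($Y{\left(P \right)} = \frac{P - 5}{4} = \frac{-5 + P}{4} = - \frac{5}{4} + \frac{P}{4}$)
$t = - \frac{17}{2}$ ($t = \left(- \frac{5}{4} + \frac{1}{4} \cdot 3\right) - 8 = \left(- \frac{5}{4} + \frac{3}{4}\right) - 8 = - \frac{1}{2} - 8 = - \frac{17}{2} \approx -8.5$)
$11 t + \left(5 \left(-5\right) - 3\right) \left(-2\right) = 11 \left(- \frac{17}{2}\right) + \left(5 \left(-5\right) - 3\right) \left(-2\right) = - \frac{187}{2} + \left(-25 - 3\right) \left(-2\right) = - \frac{187}{2} - -56 = - \frac{187}{2} + 56 = - \frac{75}{2}$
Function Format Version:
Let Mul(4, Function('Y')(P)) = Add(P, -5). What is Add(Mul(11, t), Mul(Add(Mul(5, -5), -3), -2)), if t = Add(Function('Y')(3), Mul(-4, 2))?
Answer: Rational(-75, 2) ≈ -37.500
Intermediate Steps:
Function('Y')(P) = Add(Rational(-5, 4), Mul(Rational(1, 4), P)) (Function('Y')(P) = Mul(Rational(1, 4), Add(P, -5)) = Mul(Rational(1, 4), Add(-5, P)) = Add(Rational(-5, 4), Mul(Rational(1, 4), P)))
t = Rational(-17, 2) (t = Add(Add(Rational(-5, 4), Mul(Rational(1, 4), 3)), Mul(-4, 2)) = Add(Add(Rational(-5, 4), Rational(3, 4)), -8) = Add(Rational(-1, 2), -8) = Rational(-17, 2) ≈ -8.5000)
Add(Mul(11, t), Mul(Add(Mul(5, -5), -3), -2)) = Add(Mul(11, Rational(-17, 2)), Mul(Add(Mul(5, -5), -3), -2)) = Add(Rational(-187, 2), Mul(Add(-25, -3), -2)) = Add(Rational(-187, 2), Mul(-28, -2)) = Add(Rational(-187, 2), 56) = Rational(-75, 2)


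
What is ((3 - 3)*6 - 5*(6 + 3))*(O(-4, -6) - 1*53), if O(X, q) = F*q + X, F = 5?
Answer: 3915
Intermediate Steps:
O(X, q) = X + 5*q (O(X, q) = 5*q + X = X + 5*q)
((3 - 3)*6 - 5*(6 + 3))*(O(-4, -6) - 1*53) = ((3 - 3)*6 - 5*(6 + 3))*((-4 + 5*(-6)) - 1*53) = (0*6 - 5*9)*((-4 - 30) - 53) = (0 - 45)*(-34 - 53) = -45*(-87) = 3915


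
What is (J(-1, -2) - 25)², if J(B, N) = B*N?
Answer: 529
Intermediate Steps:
(J(-1, -2) - 25)² = (-1*(-2) - 25)² = (2 - 25)² = (-23)² = 529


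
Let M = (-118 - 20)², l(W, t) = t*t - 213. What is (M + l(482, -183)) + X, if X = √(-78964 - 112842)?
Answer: 52320 + I*√191806 ≈ 52320.0 + 437.96*I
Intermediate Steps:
l(W, t) = -213 + t² (l(W, t) = t² - 213 = -213 + t²)
X = I*√191806 (X = √(-191806) = I*√191806 ≈ 437.96*I)
M = 19044 (M = (-138)² = 19044)
(M + l(482, -183)) + X = (19044 + (-213 + (-183)²)) + I*√191806 = (19044 + (-213 + 33489)) + I*√191806 = (19044 + 33276) + I*√191806 = 52320 + I*√191806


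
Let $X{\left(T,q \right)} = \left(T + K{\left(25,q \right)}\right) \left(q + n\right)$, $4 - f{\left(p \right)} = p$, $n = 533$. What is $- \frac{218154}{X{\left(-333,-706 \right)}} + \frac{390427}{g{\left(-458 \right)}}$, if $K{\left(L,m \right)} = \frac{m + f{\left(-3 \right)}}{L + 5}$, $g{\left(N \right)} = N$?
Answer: $- \frac{241657957693}{282310742} \approx -856.0$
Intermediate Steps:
$f{\left(p \right)} = 4 - p$
$K{\left(L,m \right)} = \frac{7 + m}{5 + L}$ ($K{\left(L,m \right)} = \frac{m + \left(4 - -3\right)}{L + 5} = \frac{m + \left(4 + 3\right)}{5 + L} = \frac{m + 7}{5 + L} = \frac{7 + m}{5 + L}$)
$X{\left(T,q \right)} = \left(533 + q\right) \left(\frac{7}{30} + T + \frac{q}{30}\right)$ ($X{\left(T,q \right)} = \left(T + \frac{7 + q}{5 + 25}\right) \left(q + 533\right) = \left(T + \frac{7 + q}{30}\right) \left(533 + q\right) = \left(T + \left(\frac{7}{30} + \frac{q}{30}\right)\right) \left(533 + q\right) = \left(\frac{7}{30} + T + \frac{q}{30}\right) \left(533 + q\right) = \left(533 + q\right) \left(\frac{7}{30} + T + \frac{q}{30}\right)$)
$- \frac{218154}{X{\left(-333,-706 \right)}} + \frac{390427}{g{\left(-458 \right)}} = - \frac{218154}{\frac{3731}{30} + 18 \left(-706\right) + 533 \left(-333\right) + \frac{\left(-706\right)^{2}}{30} - -235098} + \frac{390427}{-458} = - \frac{218154}{\frac{3731}{30} - 12708 - 177489 + \frac{1}{30} \cdot 498436 + 235098} + 390427 \left(- \frac{1}{458}\right) = - \frac{218154}{\frac{3731}{30} - 12708 - 177489 + \frac{249218}{15} + 235098} - \frac{390427}{458} = - \frac{218154}{\frac{616399}{10}} - \frac{390427}{458} = \left(-218154\right) \frac{10}{616399} - \frac{390427}{458} = - \frac{2181540}{616399} - \frac{390427}{458} = - \frac{241657957693}{282310742}$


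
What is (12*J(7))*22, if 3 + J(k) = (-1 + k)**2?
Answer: 8712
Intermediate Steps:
J(k) = -3 + (-1 + k)**2
(12*J(7))*22 = (12*(-3 + (-1 + 7)**2))*22 = (12*(-3 + 6**2))*22 = (12*(-3 + 36))*22 = (12*33)*22 = 396*22 = 8712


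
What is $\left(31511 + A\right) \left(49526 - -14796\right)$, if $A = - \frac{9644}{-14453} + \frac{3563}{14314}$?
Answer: $\frac{209663761117536637}{103440121} \approx 2.0269 \cdot 10^{9}$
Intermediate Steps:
$A = \frac{189540255}{206880242}$ ($A = \left(-9644\right) \left(- \frac{1}{14453}\right) + 3563 \cdot \frac{1}{14314} = \frac{9644}{14453} + \frac{3563}{14314} = \frac{189540255}{206880242} \approx 0.91618$)
$\left(31511 + A\right) \left(49526 - -14796\right) = \left(31511 + \frac{189540255}{206880242}\right) \left(49526 - -14796\right) = \frac{6519192845917 \left(49526 + \left(-6605 + 21401\right)\right)}{206880242} = \frac{6519192845917 \left(49526 + 14796\right)}{206880242} = \frac{6519192845917}{206880242} \cdot 64322 = \frac{209663761117536637}{103440121}$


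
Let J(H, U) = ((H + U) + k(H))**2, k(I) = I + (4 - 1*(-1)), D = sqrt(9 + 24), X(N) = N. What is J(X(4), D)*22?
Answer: 4444 + 572*sqrt(33) ≈ 7729.9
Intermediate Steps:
D = sqrt(33) ≈ 5.7446
k(I) = 5 + I (k(I) = I + (4 + 1) = I + 5 = 5 + I)
J(H, U) = (5 + U + 2*H)**2 (J(H, U) = ((H + U) + (5 + H))**2 = (5 + U + 2*H)**2)
J(X(4), D)*22 = (5 + sqrt(33) + 2*4)**2*22 = (5 + sqrt(33) + 8)**2*22 = (13 + sqrt(33))**2*22 = 22*(13 + sqrt(33))**2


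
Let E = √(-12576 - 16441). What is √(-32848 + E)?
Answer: √(-32848 + I*√29017) ≈ 0.4699 + 181.24*I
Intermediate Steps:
E = I*√29017 (E = √(-29017) = I*√29017 ≈ 170.34*I)
√(-32848 + E) = √(-32848 + I*√29017)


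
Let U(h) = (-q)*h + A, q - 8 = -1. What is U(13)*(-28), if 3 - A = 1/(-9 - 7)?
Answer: 9849/4 ≈ 2462.3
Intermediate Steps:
q = 7 (q = 8 - 1 = 7)
A = 49/16 (A = 3 - 1/(-9 - 7) = 3 - 1/(-16) = 3 - 1*(-1/16) = 3 + 1/16 = 49/16 ≈ 3.0625)
U(h) = 49/16 - 7*h (U(h) = (-1*7)*h + 49/16 = -7*h + 49/16 = 49/16 - 7*h)
U(13)*(-28) = (49/16 - 7*13)*(-28) = (49/16 - 91)*(-28) = -1407/16*(-28) = 9849/4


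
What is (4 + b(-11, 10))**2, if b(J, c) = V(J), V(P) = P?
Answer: 49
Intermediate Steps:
b(J, c) = J
(4 + b(-11, 10))**2 = (4 - 11)**2 = (-7)**2 = 49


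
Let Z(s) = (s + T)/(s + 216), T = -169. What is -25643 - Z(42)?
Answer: -6615767/258 ≈ -25643.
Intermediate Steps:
Z(s) = (-169 + s)/(216 + s) (Z(s) = (s - 169)/(s + 216) = (-169 + s)/(216 + s))
-25643 - Z(42) = -25643 - (-169 + 42)/(216 + 42) = -25643 - (-127)/258 = -25643 - 1*(-127/258) = -25643 + 127/258 = -6615767/258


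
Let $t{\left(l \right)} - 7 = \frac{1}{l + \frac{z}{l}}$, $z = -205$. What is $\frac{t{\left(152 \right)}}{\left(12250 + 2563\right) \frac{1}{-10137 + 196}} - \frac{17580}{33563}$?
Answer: $- \frac{59495626186895}{11384666496381} \approx -5.2259$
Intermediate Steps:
$t{\left(l \right)} = 7 + \frac{1}{l - \frac{205}{l}}$
$\frac{t{\left(152 \right)}}{\left(12250 + 2563\right) \frac{1}{-10137 + 196}} - \frac{17580}{33563} = \frac{\frac{1}{-205 + 152^{2}} \left(-1435 + 152 + 7 \cdot 152^{2}\right)}{\left(12250 + 2563\right) \frac{1}{-10137 + 196}} - \frac{17580}{33563} = \frac{\frac{1}{-205 + 23104} \left(-1435 + 152 + 7 \cdot 23104\right)}{14813 \frac{1}{-9941}} - \frac{17580}{33563} = \frac{\frac{1}{22899} \left(-1435 + 152 + 161728\right)}{14813 \left(- \frac{1}{9941}\right)} - \frac{17580}{33563} = \frac{\frac{1}{22899} \cdot 160445}{- \frac{14813}{9941}} - \frac{17580}{33563} = \frac{160445}{22899} \left(- \frac{9941}{14813}\right) - \frac{17580}{33563} = - \frac{1594983745}{339202887} - \frac{17580}{33563} = - \frac{59495626186895}{11384666496381}$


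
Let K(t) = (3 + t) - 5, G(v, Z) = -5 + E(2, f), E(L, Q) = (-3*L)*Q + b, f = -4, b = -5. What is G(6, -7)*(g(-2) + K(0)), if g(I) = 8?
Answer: 84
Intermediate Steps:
E(L, Q) = -5 - 3*L*Q (E(L, Q) = (-3*L)*Q - 5 = -3*L*Q - 5 = -5 - 3*L*Q)
G(v, Z) = 14 (G(v, Z) = -5 + (-5 - 3*2*(-4)) = -5 + (-5 + 24) = -5 + 19 = 14)
K(t) = -2 + t
G(6, -7)*(g(-2) + K(0)) = 14*(8 + (-2 + 0)) = 14*(8 - 2) = 14*6 = 84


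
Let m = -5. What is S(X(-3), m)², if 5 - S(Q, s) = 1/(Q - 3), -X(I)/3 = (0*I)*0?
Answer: 256/9 ≈ 28.444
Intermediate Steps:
X(I) = 0 (X(I) = -3*0*I*0 = -0*0 = -3*0 = 0)
S(Q, s) = 5 - 1/(-3 + Q) (S(Q, s) = 5 - 1/(Q - 3) = 5 - 1/(-3 + Q))
S(X(-3), m)² = ((-16 + 5*0)/(-3 + 0))² = ((-16 + 0)/(-3))² = (-⅓*(-16))² = (16/3)² = 256/9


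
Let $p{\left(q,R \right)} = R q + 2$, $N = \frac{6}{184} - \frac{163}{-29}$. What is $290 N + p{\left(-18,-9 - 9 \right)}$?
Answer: $\frac{90411}{46} \approx 1965.5$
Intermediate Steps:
$N = \frac{15083}{2668}$ ($N = 6 \cdot \frac{1}{184} - - \frac{163}{29} = \frac{3}{92} + \frac{163}{29} = \frac{15083}{2668} \approx 5.6533$)
$p{\left(q,R \right)} = 2 + R q$
$290 N + p{\left(-18,-9 - 9 \right)} = 290 \cdot \frac{15083}{2668} + \left(2 + \left(-9 - 9\right) \left(-18\right)\right) = \frac{75415}{46} + \left(2 - -324\right) = \frac{75415}{46} + \left(2 + 324\right) = \frac{75415}{46} + 326 = \frac{90411}{46}$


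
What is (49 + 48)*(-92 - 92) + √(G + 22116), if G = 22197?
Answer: -17848 + √44313 ≈ -17638.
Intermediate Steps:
(49 + 48)*(-92 - 92) + √(G + 22116) = (49 + 48)*(-92 - 92) + √(22197 + 22116) = 97*(-184) + √44313 = -17848 + √44313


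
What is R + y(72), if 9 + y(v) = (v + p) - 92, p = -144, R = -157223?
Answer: -157396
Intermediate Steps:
y(v) = -245 + v (y(v) = -9 + ((v - 144) - 92) = -9 + ((-144 + v) - 92) = -9 + (-236 + v) = -245 + v)
R + y(72) = -157223 + (-245 + 72) = -157223 - 173 = -157396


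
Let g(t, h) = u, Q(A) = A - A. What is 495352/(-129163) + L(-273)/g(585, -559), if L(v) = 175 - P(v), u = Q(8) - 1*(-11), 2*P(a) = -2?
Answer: 1571256/129163 ≈ 12.165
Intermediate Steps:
Q(A) = 0
P(a) = -1 (P(a) = (½)*(-2) = -1)
u = 11 (u = 0 - 1*(-11) = 0 + 11 = 11)
L(v) = 176 (L(v) = 175 - 1*(-1) = 175 + 1 = 176)
g(t, h) = 11
495352/(-129163) + L(-273)/g(585, -559) = 495352/(-129163) + 176/11 = 495352*(-1/129163) + 176*(1/11) = -495352/129163 + 16 = 1571256/129163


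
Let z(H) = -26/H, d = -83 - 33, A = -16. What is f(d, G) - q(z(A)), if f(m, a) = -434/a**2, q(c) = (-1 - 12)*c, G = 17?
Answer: 45369/2312 ≈ 19.623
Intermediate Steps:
d = -116
q(c) = -13*c
f(m, a) = -434/a**2
f(d, G) - q(z(A)) = -434/17**2 - (-13)*(-26/(-16)) = -434*1/289 - (-13)*(-26*(-1/16)) = -434/289 - (-13)*13/8 = -434/289 - 1*(-169/8) = -434/289 + 169/8 = 45369/2312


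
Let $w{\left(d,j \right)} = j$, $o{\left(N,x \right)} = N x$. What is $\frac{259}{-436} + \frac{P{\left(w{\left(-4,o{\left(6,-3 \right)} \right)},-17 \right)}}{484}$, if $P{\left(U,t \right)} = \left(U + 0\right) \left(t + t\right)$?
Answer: $\frac{35369}{52756} \approx 0.67043$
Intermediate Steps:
$P{\left(U,t \right)} = 2 U t$ ($P{\left(U,t \right)} = U 2 t = 2 U t$)
$\frac{259}{-436} + \frac{P{\left(w{\left(-4,o{\left(6,-3 \right)} \right)},-17 \right)}}{484} = \frac{259}{-436} + \frac{2 \cdot 6 \left(-3\right) \left(-17\right)}{484} = 259 \left(- \frac{1}{436}\right) + 2 \left(-18\right) \left(-17\right) \frac{1}{484} = - \frac{259}{436} + 612 \cdot \frac{1}{484} = - \frac{259}{436} + \frac{153}{121} = \frac{35369}{52756}$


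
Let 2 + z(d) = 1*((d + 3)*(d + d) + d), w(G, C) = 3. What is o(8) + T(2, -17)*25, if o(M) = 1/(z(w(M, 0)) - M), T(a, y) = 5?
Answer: 3626/29 ≈ 125.03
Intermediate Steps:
z(d) = -2 + d + 2*d*(3 + d) (z(d) = -2 + 1*((d + 3)*(d + d) + d) = -2 + 1*((3 + d)*(2*d) + d) = -2 + 1*(2*d*(3 + d) + d) = -2 + 1*(d + 2*d*(3 + d)) = -2 + (d + 2*d*(3 + d)) = -2 + d + 2*d*(3 + d))
o(M) = 1/(37 - M) (o(M) = 1/((-2 + 2*3**2 + 7*3) - M) = 1/((-2 + 2*9 + 21) - M) = 1/((-2 + 18 + 21) - M) = 1/(37 - M))
o(8) + T(2, -17)*25 = -1/(-37 + 8) + 5*25 = -1/(-29) + 125 = -1*(-1/29) + 125 = 1/29 + 125 = 3626/29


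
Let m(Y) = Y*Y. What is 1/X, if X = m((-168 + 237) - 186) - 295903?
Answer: -1/282214 ≈ -3.5434e-6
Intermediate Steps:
m(Y) = Y²
X = -282214 (X = ((-168 + 237) - 186)² - 295903 = (69 - 186)² - 295903 = (-117)² - 295903 = 13689 - 295903 = -282214)
1/X = 1/(-282214) = -1/282214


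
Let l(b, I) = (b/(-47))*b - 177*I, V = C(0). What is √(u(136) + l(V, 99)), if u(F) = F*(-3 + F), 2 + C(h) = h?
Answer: √1247897/47 ≈ 23.768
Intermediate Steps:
C(h) = -2 + h
V = -2 (V = -2 + 0 = -2)
l(b, I) = -177*I - b²/47 (l(b, I) = (b*(-1/47))*b - 177*I = (-b/47)*b - 177*I = -b²/47 - 177*I = -177*I - b²/47)
√(u(136) + l(V, 99)) = √(136*(-3 + 136) + (-177*99 - 1/47*(-2)²)) = √(136*133 + (-17523 - 1/47*4)) = √(18088 + (-17523 - 4/47)) = √(18088 - 823585/47) = √(26551/47) = √1247897/47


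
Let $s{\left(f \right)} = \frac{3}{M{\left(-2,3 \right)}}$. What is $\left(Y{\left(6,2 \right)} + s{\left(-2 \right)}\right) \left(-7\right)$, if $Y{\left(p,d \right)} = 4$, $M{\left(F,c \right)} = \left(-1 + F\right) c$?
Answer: $- \frac{77}{3} \approx -25.667$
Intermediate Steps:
$M{\left(F,c \right)} = c \left(-1 + F\right)$
$s{\left(f \right)} = - \frac{1}{3}$ ($s{\left(f \right)} = \frac{3}{3 \left(-1 - 2\right)} = \frac{3}{3 \left(-3\right)} = \frac{3}{-9} = 3 \left(- \frac{1}{9}\right) = - \frac{1}{3}$)
$\left(Y{\left(6,2 \right)} + s{\left(-2 \right)}\right) \left(-7\right) = \left(4 - \frac{1}{3}\right) \left(-7\right) = \frac{11}{3} \left(-7\right) = - \frac{77}{3}$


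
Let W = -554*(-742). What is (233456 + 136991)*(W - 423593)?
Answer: -4639848675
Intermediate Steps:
W = 411068
(233456 + 136991)*(W - 423593) = (233456 + 136991)*(411068 - 423593) = 370447*(-12525) = -4639848675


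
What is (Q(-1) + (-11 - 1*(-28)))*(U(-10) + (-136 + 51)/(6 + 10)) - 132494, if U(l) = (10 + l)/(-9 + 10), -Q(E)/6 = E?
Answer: -2121859/16 ≈ -1.3262e+5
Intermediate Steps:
Q(E) = -6*E
U(l) = 10 + l (U(l) = (10 + l)/1 = (10 + l)*1 = 10 + l)
(Q(-1) + (-11 - 1*(-28)))*(U(-10) + (-136 + 51)/(6 + 10)) - 132494 = (-6*(-1) + (-11 - 1*(-28)))*((10 - 10) + (-136 + 51)/(6 + 10)) - 132494 = (6 + (-11 + 28))*(0 - 85/16) - 132494 = (6 + 17)*(0 - 85*1/16) - 132494 = 23*(0 - 85/16) - 132494 = 23*(-85/16) - 132494 = -1955/16 - 132494 = -2121859/16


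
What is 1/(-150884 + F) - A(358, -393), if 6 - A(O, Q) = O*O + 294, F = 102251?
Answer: 6247006115/48633 ≈ 1.2845e+5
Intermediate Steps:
A(O, Q) = -288 - O**2 (A(O, Q) = 6 - (O*O + 294) = 6 - (O**2 + 294) = 6 - (294 + O**2) = 6 + (-294 - O**2) = -288 - O**2)
1/(-150884 + F) - A(358, -393) = 1/(-150884 + 102251) - (-288 - 1*358**2) = 1/(-48633) - (-288 - 1*128164) = -1/48633 - (-288 - 128164) = -1/48633 - 1*(-128452) = -1/48633 + 128452 = 6247006115/48633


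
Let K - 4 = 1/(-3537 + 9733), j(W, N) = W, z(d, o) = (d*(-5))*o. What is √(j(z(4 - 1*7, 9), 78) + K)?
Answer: √1334068505/3098 ≈ 11.790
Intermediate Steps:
z(d, o) = -5*d*o (z(d, o) = (-5*d)*o = -5*d*o)
K = 24785/6196 (K = 4 + 1/(-3537 + 9733) = 4 + 1/6196 = 24785/6196 ≈ 4.0002)
√(j(z(4 - 1*7, 9), 78) + K) = √(-5*(4 - 1*7)*9 + 24785/6196) = √(-5*(4 - 7)*9 + 24785/6196) = √(-5*(-3)*9 + 24785/6196) = √(135 + 24785/6196) = √(861245/6196) = √1334068505/3098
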